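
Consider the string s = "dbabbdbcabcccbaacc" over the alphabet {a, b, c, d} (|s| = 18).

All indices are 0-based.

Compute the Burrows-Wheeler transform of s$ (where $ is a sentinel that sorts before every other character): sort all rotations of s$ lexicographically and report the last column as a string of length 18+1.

cbbcacdadabcbcacb$b

rank  rotation             last
    0  $dbabbdbcabcccbaacc  c
    1  aacc$dbabbdbcabcccb  b
    2  abbdbcabcccbaacc$db  b
    3  abcccbaacc$dbabbdbc  c
    4  acc$dbabbdbcabcccba  a
    5  baacc$dbabbdbcabccc  c
    6  babbdbcabcccbaacc$d  d
    7  bbdbcabcccbaacc$dba  a
    8  bcabcccbaacc$dbabbd  d
    9  bcccbaacc$dbabbdbca  a
   10  bdbcabcccbaacc$dbab  b
   11  c$dbabbdbcabcccbaac  c
   12  cabcccbaacc$dbabbdb  b
   13  cbaacc$dbabbdbcabcc  c
   14  cc$dbabbdbcabcccbaa  a
   15  ccbaacc$dbabbdbcabc  c
   16  cccbaacc$dbabbdbcab  b
   17  dbabbdbcabcccbaacc$  $
   18  dbcabcccbaacc$dbabb  b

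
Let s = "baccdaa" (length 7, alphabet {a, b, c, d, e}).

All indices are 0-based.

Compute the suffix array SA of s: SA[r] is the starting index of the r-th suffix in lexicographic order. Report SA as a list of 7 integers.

rank→(start, suffix):
  0 → (6, 'a')
  1 → (5, 'aa')
  2 → (1, 'accdaa')
  3 → (0, 'baccdaa')
  4 → (2, 'ccdaa')
  5 → (3, 'cdaa')
  6 → (4, 'daa')

[6, 5, 1, 0, 2, 3, 4]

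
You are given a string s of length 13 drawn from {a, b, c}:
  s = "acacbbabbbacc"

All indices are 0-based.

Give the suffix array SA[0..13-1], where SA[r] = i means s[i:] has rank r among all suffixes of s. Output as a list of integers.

[6, 0, 2, 10, 5, 9, 4, 8, 7, 12, 1, 3, 11]

sorted suffixes:
  #0 SA[0]=6  'abbbacc'
  #1 SA[1]=0  'acacbbabbbacc'
  #2 SA[2]=2  'acbbabbbacc'
  #3 SA[3]=10  'acc'
  #4 SA[4]=5  'babbbacc'
  #5 SA[5]=9  'bacc'
  #6 SA[6]=4  'bbabbbacc'
  #7 SA[7]=8  'bbacc'
  #8 SA[8]=7  'bbbacc'
  #9 SA[9]=12  'c'
  #10 SA[10]=1  'cacbbabbbacc'
  #11 SA[11]=3  'cbbabbbacc'
  #12 SA[12]=11  'cc'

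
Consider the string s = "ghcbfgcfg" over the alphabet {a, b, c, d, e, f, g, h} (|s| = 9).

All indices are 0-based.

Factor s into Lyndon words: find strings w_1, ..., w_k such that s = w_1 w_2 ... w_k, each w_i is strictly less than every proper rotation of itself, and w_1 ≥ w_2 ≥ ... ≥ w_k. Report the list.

emit factor 1: 'gh' (i=0, period=2)
emit factor 2: 'c' (i=2, period=1)
emit factor 3: 'bfgcfg' (i=3, period=6)

["gh", "c", "bfgcfg"]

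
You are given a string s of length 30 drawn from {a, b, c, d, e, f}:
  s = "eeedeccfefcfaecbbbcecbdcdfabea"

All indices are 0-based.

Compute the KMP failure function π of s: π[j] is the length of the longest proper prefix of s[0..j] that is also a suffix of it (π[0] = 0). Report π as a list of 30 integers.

π[0] = 0
j=1 s[j]='e': π[1]=1 (border 'e')
j=2 s[j]='e': π[2]=2 (border 'ee')
j=3 s[j]='d': k: 2→1→0; π[3]=0 (border '')
j=4 s[j]='e': π[4]=1 (border 'e')
j=5 s[j]='c': k: 1→0; π[5]=0 (border '')
j=6 s[j]='c': π[6]=0 (border '')
j=7 s[j]='f': π[7]=0 (border '')
j=8 s[j]='e': π[8]=1 (border 'e')
j=9 s[j]='f': k: 1→0; π[9]=0 (border '')
j=10 s[j]='c': π[10]=0 (border '')
j=11 s[j]='f': π[11]=0 (border '')
j=12 s[j]='a': π[12]=0 (border '')
j=13 s[j]='e': π[13]=1 (border 'e')
j=14 s[j]='c': k: 1→0; π[14]=0 (border '')
j=15 s[j]='b': π[15]=0 (border '')
j=16 s[j]='b': π[16]=0 (border '')
j=17 s[j]='b': π[17]=0 (border '')
j=18 s[j]='c': π[18]=0 (border '')
j=19 s[j]='e': π[19]=1 (border 'e')
j=20 s[j]='c': k: 1→0; π[20]=0 (border '')
j=21 s[j]='b': π[21]=0 (border '')
j=22 s[j]='d': π[22]=0 (border '')
j=23 s[j]='c': π[23]=0 (border '')
j=24 s[j]='d': π[24]=0 (border '')
j=25 s[j]='f': π[25]=0 (border '')
j=26 s[j]='a': π[26]=0 (border '')
j=27 s[j]='b': π[27]=0 (border '')
j=28 s[j]='e': π[28]=1 (border 'e')
j=29 s[j]='a': k: 1→0; π[29]=0 (border '')

[0, 1, 2, 0, 1, 0, 0, 0, 1, 0, 0, 0, 0, 1, 0, 0, 0, 0, 0, 1, 0, 0, 0, 0, 0, 0, 0, 0, 1, 0]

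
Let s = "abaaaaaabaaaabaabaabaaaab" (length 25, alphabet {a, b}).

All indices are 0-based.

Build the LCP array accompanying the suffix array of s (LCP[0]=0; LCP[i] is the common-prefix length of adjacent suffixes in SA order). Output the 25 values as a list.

[0, 5, 4, 5, 7, 3, 4, 6, 2, 3, 8, 5, 8, 1, 2, 6, 7, 4, 7, 0, 1, 5, 6, 3, 6]

rank | idx | suffix
   0 |   2 | aaaaaabaaaabaabaabaaaab
   1 |   3 | aaaaabaaaabaabaabaaaab
   2 |  20 | aaaab
   3 |   4 | aaaabaaaabaabaabaaaab
   4 |   9 | aaaabaabaabaaaab
   5 |  21 | aaab
   6 |   5 | aaabaaaabaabaabaaaab
   7 |  10 | aaabaabaabaaaab
   8 |  22 | aab
   9 |  17 | aabaaaab
  10 |   6 | aabaaaabaabaabaaaab
  11 |  14 | aabaabaaaab
  12 |  11 | aabaabaabaaaab
  13 |  23 | ab
  14 |   0 | abaaaaaabaaaabaabaabaaaab
  15 |  18 | abaaaab
  16 |   7 | abaaaabaabaabaaaab
  17 |  15 | abaabaaaab
  18 |  12 | abaabaabaaaab
  19 |  24 | b
  20 |   1 | baaaaaabaaaabaabaabaaaab
  21 |  19 | baaaab
  22 |   8 | baaaabaabaabaaaab
  23 |  16 | baabaaaab
  24 |  13 | baabaabaaaab

SA = [2, 3, 20, 4, 9, 21, 5, 10, 22, 17, 6, 14, 11, 23, 0, 18, 7, 15, 12, 24, 1, 19, 8, 16, 13]
[i] adj suffixes → lcp
  [1] 2/3 → 5 ('aaaaa')
  [2] 3/20 → 4 ('aaaa')
  [3] 20/4 → 5 ('aaaab')
  [4] 4/9 → 7 ('aaaabaa')
  [5] 9/21 → 3 ('aaa')
  [6] 21/5 → 4 ('aaab')
  [7] 5/10 → 6 ('aaabaa')
  [8] 10/22 → 2 ('aa')
  [9] 22/17 → 3 ('aab')
  [10] 17/6 → 8 ('aabaaaab')
  [11] 6/14 → 5 ('aabaa')
  [12] 14/11 → 8 ('aabaabaa')
  [13] 11/23 → 1 ('a')
  [14] 23/0 → 2 ('ab')
  [15] 0/18 → 6 ('abaaaa')
  [16] 18/7 → 7 ('abaaaab')
  [17] 7/15 → 4 ('abaa')
  [18] 15/12 → 7 ('abaabaa')
  [19] 12/24 → 0 ('')
  [20] 24/1 → 1 ('b')
  [21] 1/19 → 5 ('baaaa')
  [22] 19/8 → 6 ('baaaab')
  [23] 8/16 → 3 ('baa')
  [24] 16/13 → 6 ('baabaa')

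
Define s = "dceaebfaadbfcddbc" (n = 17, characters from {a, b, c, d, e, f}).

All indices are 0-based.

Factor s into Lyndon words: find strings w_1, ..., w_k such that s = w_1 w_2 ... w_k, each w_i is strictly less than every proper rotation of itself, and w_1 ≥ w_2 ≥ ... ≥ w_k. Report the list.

emit factor 1: 'd' (i=0, period=1)
emit factor 2: 'ce' (i=1, period=2)
emit factor 3: 'aebf' (i=3, period=4)
emit factor 4: 'aadbfcddbc' (i=7, period=10)

["d", "ce", "aebf", "aadbfcddbc"]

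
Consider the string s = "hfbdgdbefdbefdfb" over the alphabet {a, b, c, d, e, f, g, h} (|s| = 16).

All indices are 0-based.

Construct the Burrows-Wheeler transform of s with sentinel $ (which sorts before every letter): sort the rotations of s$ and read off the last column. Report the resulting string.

bffddgffbbbdheed$

rank  rotation           last
    0  $hfbdgdbefdbefdfb  b
    1  b$hfbdgdbefdbefdf  f
    2  bdgdbefdbefdfb$hf  f
    3  befdbefdfb$hfbdgd  d
    4  befdfb$hfbdgdbefd  d
    5  dbefdbefdfb$hfbdg  g
    6  dbefdfb$hfbdgdbef  f
    7  dfb$hfbdgdbefdbef  f
    8  dgdbefdbefdfb$hfb  b
    9  efdbefdfb$hfbdgdb  b
   10  efdfb$hfbdgdbefdb  b
   11  fb$hfbdgdbefdbefd  d
   12  fbdgdbefdbefdfb$h  h
   13  fdbefdfb$hfbdgdbe  e
   14  fdfb$hfbdgdbefdbe  e
   15  gdbefdbefdfb$hfbd  d
   16  hfbdgdbefdbefdfb$  $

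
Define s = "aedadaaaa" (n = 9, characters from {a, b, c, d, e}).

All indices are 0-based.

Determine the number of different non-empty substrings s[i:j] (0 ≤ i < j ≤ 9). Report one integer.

sorted suffixes:
  #0 SA[0]=8  'a'
  #1 SA[1]=7  'aa'
  #2 SA[2]=6  'aaa'
  #3 SA[3]=5  'aaaa'
  #4 SA[4]=3  'adaaaa'
  #5 SA[5]=0  'aedadaaaa'
  #6 SA[6]=4  'daaaa'
  #7 SA[7]=2  'dadaaaa'
  #8 SA[8]=1  'edadaaaa'

SA = [8, 7, 6, 5, 3, 0, 4, 2, 1]
rank  pair      lcp
   1  s[8:],s[7:]  1  'a'
   2  s[7:],s[6:]  2  'aa'
   3  s[6:],s[5:]  3  'aaa'
   4  s[5:],s[3:]  1  'a'
   5  s[3:],s[0:]  1  'a'
   6  s[0:],s[4:]  0  ''
   7  s[4:],s[2:]  2  'da'
   8  s[2:],s[1:]  0  ''

n(n+1)/2 = 9·10/2 = 45
Σ LCP = 0 + 1 + 2 + 3 + 1 + 1 + 0 + 2 + 0 = 10
distinct = 45 − 10 = 35

35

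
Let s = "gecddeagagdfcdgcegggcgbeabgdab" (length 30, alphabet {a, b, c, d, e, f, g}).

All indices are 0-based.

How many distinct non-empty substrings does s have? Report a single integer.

435

rank | idx | suffix
   0 |  28 | ab
   1 |  24 | abgdab
   2 |   6 | agagdfcdgcegggcgbeabgdab
   3 |   8 | agdfcdgcegggcgbeabgdab
   4 |  29 | b
   5 |  22 | beabgdab
   6 |  25 | bgdab
   7 |   2 | cddeagagdfcdgcegggcgbeabgdab
   8 |  12 | cdgcegggcgbeabgdab
   9 |  15 | cegggcgbeabgdab
  10 |  20 | cgbeabgdab
  11 |  27 | dab
  12 |   3 | ddeagagdfcdgcegggcgbeabgdab
  13 |   4 | deagagdfcdgcegggcgbeabgdab
  14 |  10 | dfcdgcegggcgbeabgdab
  15 |  13 | dgcegggcgbeabgdab
  16 |  23 | eabgdab
  17 |   5 | eagagdfcdgcegggcgbeabgdab
  18 |   1 | ecddeagagdfcdgcegggcgbeabgdab
  19 |  16 | egggcgbeabgdab
  20 |  11 | fcdgcegggcgbeabgdab
  21 |   7 | gagdfcdgcegggcgbeabgdab
  22 |  21 | gbeabgdab
  23 |  14 | gcegggcgbeabgdab
  24 |  19 | gcgbeabgdab
  25 |  26 | gdab
  26 |   9 | gdfcdgcegggcgbeabgdab
  27 |   0 | gecddeagagdfcdgcegggcgbeabgdab
  28 |  18 | ggcgbeabgdab
  29 |  17 | gggcgbeabgdab

SA = [28, 24, 6, 8, 29, 22, 25, 2, 12, 15, 20, 27, 3, 4, 10, 13, 23, 5, 1, 16, 11, 7, 21, 14, 19, 26, 9, 0, 18, 17]
[i] adj suffixes → lcp
  [1] 28/24 → 2 ('ab')
  [2] 24/6 → 1 ('a')
  [3] 6/8 → 2 ('ag')
  [4] 8/29 → 0 ('')
  [5] 29/22 → 1 ('b')
  [6] 22/25 → 1 ('b')
  [7] 25/2 → 0 ('')
  [8] 2/12 → 2 ('cd')
  [9] 12/15 → 1 ('c')
  [10] 15/20 → 1 ('c')
  [11] 20/27 → 0 ('')
  [12] 27/3 → 1 ('d')
  [13] 3/4 → 1 ('d')
  [14] 4/10 → 1 ('d')
  [15] 10/13 → 1 ('d')
  [16] 13/23 → 0 ('')
  [17] 23/5 → 2 ('ea')
  [18] 5/1 → 1 ('e')
  [19] 1/16 → 1 ('e')
  [20] 16/11 → 0 ('')
  [21] 11/7 → 0 ('')
  [22] 7/21 → 1 ('g')
  [23] 21/14 → 1 ('g')
  [24] 14/19 → 2 ('gc')
  [25] 19/26 → 1 ('g')
  [26] 26/9 → 2 ('gd')
  [27] 9/0 → 1 ('g')
  [28] 0/18 → 1 ('g')
  [29] 18/17 → 2 ('gg')

n(n+1)/2 = 30·31/2 = 465
Σ LCP = 0 + 2 + 1 + 2 + 0 + 1 + 1 + 0 + 2 + 1 + 1 + 0 + 1 + 1 + 1 + 1 + 0 + 2 + 1 + 1 + 0 + 0 + 1 + 1 + 2 + 1 + 2 + 1 + 1 + 2 = 30
distinct = 465 − 30 = 435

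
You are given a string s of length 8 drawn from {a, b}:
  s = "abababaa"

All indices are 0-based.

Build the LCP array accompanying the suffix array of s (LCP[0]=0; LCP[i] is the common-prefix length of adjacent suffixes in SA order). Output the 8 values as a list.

sorted suffixes:
  #0 SA[0]=7  'a'
  #1 SA[1]=6  'aa'
  #2 SA[2]=4  'abaa'
  #3 SA[3]=2  'ababaa'
  #4 SA[4]=0  'abababaa'
  #5 SA[5]=5  'baa'
  #6 SA[6]=3  'babaa'
  #7 SA[7]=1  'bababaa'

SA = [7, 6, 4, 2, 0, 5, 3, 1]
i: (SA[i-1],SA[i]) lcp shared
  1: (7,6) 1 'a'
  2: (6,4) 1 'a'
  3: (4,2) 3 'aba'
  4: (2,0) 5 'ababa'
  5: (0,5) 0 ''
  6: (5,3) 2 'ba'
  7: (3,1) 4 'baba'

[0, 1, 1, 3, 5, 0, 2, 4]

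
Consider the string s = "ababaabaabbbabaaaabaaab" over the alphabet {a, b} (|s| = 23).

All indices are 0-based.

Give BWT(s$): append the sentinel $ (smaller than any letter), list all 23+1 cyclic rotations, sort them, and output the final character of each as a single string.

rank  rotation                  last
    0  $ababaabaabbbabaaaabaaab  b
    1  aaaabaaab$ababaabaabbbab  b
    2  aaab$ababaabaabbbabaaaab  b
    3  aaabaaab$ababaabaabbbaba  a
    4  aab$ababaabaabbbabaaaaba  a
    5  aabaaab$ababaabaabbbabaa  a
    6  aabaabbbabaaaabaaab$abab  b
    7  aabbbabaaaabaaab$ababaab  b
    8  ab$ababaabaabbbabaaaabaa  a
    9  abaaaabaaab$ababaabaabbb  b
   10  abaaab$ababaabaabbbabaaa  a
   11  abaabaabbbabaaaabaaab$ab  b
   12  abaabbbabaaaabaaab$ababa  a
   13  ababaabaabbbabaaaabaaab$  $
   14  abbbabaaaabaaab$ababaaba  a
   15  b$ababaabaabbbabaaaabaaa  a
   16  baaaabaaab$ababaabaabbba  a
   17  baaab$ababaabaabbbabaaaa  a
   18  baabaabbbabaaaabaaab$aba  a
   19  baabbbabaaaabaaab$ababaa  a
   20  babaaaabaaab$ababaabaabb  b
   21  babaabaabbbabaaaabaaab$a  a
   22  bbabaaaabaaab$ababaabaab  b
   23  bbbabaaaabaaab$ababaabaa  a

bbbaaabbababa$aaaaaababa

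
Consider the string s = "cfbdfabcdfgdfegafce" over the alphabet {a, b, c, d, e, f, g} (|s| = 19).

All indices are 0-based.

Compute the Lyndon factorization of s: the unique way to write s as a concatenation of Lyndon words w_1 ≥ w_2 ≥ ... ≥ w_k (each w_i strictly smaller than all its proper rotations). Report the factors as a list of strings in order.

["cf", "bdf", "abcdfgdfegafce"]

emit factor 1: 'cf' (i=0, period=2)
emit factor 2: 'bdf' (i=2, period=3)
emit factor 3: 'abcdfgdfegafce' (i=5, period=14)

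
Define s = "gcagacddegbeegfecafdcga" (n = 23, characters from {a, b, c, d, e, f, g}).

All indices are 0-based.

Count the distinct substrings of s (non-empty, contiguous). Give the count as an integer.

257

rank→(start, suffix):
  0 → (22, 'a')
  1 → (4, 'acddegbeegfecafdcga')
  2 → (17, 'afdcga')
  3 → (2, 'agacddegbeegfecafdcga')
  4 → (10, 'beegfecafdcga')
  5 → (16, 'cafdcga')
  6 → (1, 'cagacddegbeegfecafdcga')
  7 → (5, 'cddegbeegfecafdcga')
  8 → (20, 'cga')
  9 → (19, 'dcga')
  10 → (6, 'ddegbeegfecafdcga')
  11 → (7, 'degbeegfecafdcga')
  12 → (15, 'ecafdcga')
  13 → (11, 'eegfecafdcga')
  14 → (8, 'egbeegfecafdcga')
  15 → (12, 'egfecafdcga')
  16 → (18, 'fdcga')
  17 → (14, 'fecafdcga')
  18 → (21, 'ga')
  19 → (3, 'gacddegbeegfecafdcga')
  20 → (9, 'gbeegfecafdcga')
  21 → (0, 'gcagacddegbeegfecafdcga')
  22 → (13, 'gfecafdcga')

SA = [22, 4, 17, 2, 10, 16, 1, 5, 20, 19, 6, 7, 15, 11, 8, 12, 18, 14, 21, 3, 9, 0, 13]
[i] adj suffixes → lcp
  [1] 22/4 → 1 ('a')
  [2] 4/17 → 1 ('a')
  [3] 17/2 → 1 ('a')
  [4] 2/10 → 0 ('')
  [5] 10/16 → 0 ('')
  [6] 16/1 → 2 ('ca')
  [7] 1/5 → 1 ('c')
  [8] 5/20 → 1 ('c')
  [9] 20/19 → 0 ('')
  [10] 19/6 → 1 ('d')
  [11] 6/7 → 1 ('d')
  [12] 7/15 → 0 ('')
  [13] 15/11 → 1 ('e')
  [14] 11/8 → 1 ('e')
  [15] 8/12 → 2 ('eg')
  [16] 12/18 → 0 ('')
  [17] 18/14 → 1 ('f')
  [18] 14/21 → 0 ('')
  [19] 21/3 → 2 ('ga')
  [20] 3/9 → 1 ('g')
  [21] 9/0 → 1 ('g')
  [22] 0/13 → 1 ('g')

n(n+1)/2 = 23·24/2 = 276
Σ LCP = 0 + 1 + 1 + 1 + 0 + 0 + 2 + 1 + 1 + 0 + 1 + 1 + 0 + 1 + 1 + 2 + 0 + 1 + 0 + 2 + 1 + 1 + 1 = 19
distinct = 276 − 19 = 257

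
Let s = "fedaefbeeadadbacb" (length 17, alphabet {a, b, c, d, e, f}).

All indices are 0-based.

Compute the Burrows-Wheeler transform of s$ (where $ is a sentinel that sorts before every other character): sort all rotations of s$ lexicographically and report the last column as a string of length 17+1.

rank  rotation            last
    0  $fedaefbeeadadbacb  b
    1  acb$fedaefbeeadadb  b
    2  adadbacb$fedaefbee  e
    3  adbacb$fedaefbeead  d
    4  aefbeeadadbacb$fed  d
    5  b$fedaefbeeadadbac  c
    6  bacb$fedaefbeeadad  d
    7  beeadadbacb$fedaef  f
    8  cb$fedaefbeeadadba  a
    9  dadbacb$fedaefbeea  a
   10  daefbeeadadbacb$fe  e
   11  dbacb$fedaefbeeada  a
   12  eadadbacb$fedaefbe  e
   13  edaefbeeadadbacb$f  f
   14  eeadadbacb$fedaefb  b
   15  efbeeadadbacb$feda  a
   16  fbeeadadbacb$fedae  e
   17  fedaefbeeadadbacb$  $

bbeddcdfaaeaefbae$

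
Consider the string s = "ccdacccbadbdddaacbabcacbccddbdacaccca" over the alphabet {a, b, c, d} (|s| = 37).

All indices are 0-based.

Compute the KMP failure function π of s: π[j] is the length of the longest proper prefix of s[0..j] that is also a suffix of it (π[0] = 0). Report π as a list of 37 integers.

π[0] = 0
j=1 s[j]='c': π[1]=1 (border 'c')
j=2 s[j]='d': k: 1→0; π[2]=0 (border '')
j=3 s[j]='a': π[3]=0 (border '')
j=4 s[j]='c': π[4]=1 (border 'c')
j=5 s[j]='c': π[5]=2 (border 'cc')
j=6 s[j]='c': k: 2→1; π[6]=2 (border 'cc')
j=7 s[j]='b': k: 2→1→0; π[7]=0 (border '')
j=8 s[j]='a': π[8]=0 (border '')
j=9 s[j]='d': π[9]=0 (border '')
j=10 s[j]='b': π[10]=0 (border '')
j=11 s[j]='d': π[11]=0 (border '')
j=12 s[j]='d': π[12]=0 (border '')
j=13 s[j]='d': π[13]=0 (border '')
j=14 s[j]='a': π[14]=0 (border '')
j=15 s[j]='a': π[15]=0 (border '')
j=16 s[j]='c': π[16]=1 (border 'c')
j=17 s[j]='b': k: 1→0; π[17]=0 (border '')
j=18 s[j]='a': π[18]=0 (border '')
j=19 s[j]='b': π[19]=0 (border '')
j=20 s[j]='c': π[20]=1 (border 'c')
j=21 s[j]='a': k: 1→0; π[21]=0 (border '')
j=22 s[j]='c': π[22]=1 (border 'c')
j=23 s[j]='b': k: 1→0; π[23]=0 (border '')
j=24 s[j]='c': π[24]=1 (border 'c')
j=25 s[j]='c': π[25]=2 (border 'cc')
j=26 s[j]='d': π[26]=3 (border 'ccd')
j=27 s[j]='d': k: 3→0; π[27]=0 (border '')
j=28 s[j]='b': π[28]=0 (border '')
j=29 s[j]='d': π[29]=0 (border '')
j=30 s[j]='a': π[30]=0 (border '')
j=31 s[j]='c': π[31]=1 (border 'c')
j=32 s[j]='a': k: 1→0; π[32]=0 (border '')
j=33 s[j]='c': π[33]=1 (border 'c')
j=34 s[j]='c': π[34]=2 (border 'cc')
j=35 s[j]='c': k: 2→1; π[35]=2 (border 'cc')
j=36 s[j]='a': k: 2→1→0; π[36]=0 (border '')

[0, 1, 0, 0, 1, 2, 2, 0, 0, 0, 0, 0, 0, 0, 0, 0, 1, 0, 0, 0, 1, 0, 1, 0, 1, 2, 3, 0, 0, 0, 0, 1, 0, 1, 2, 2, 0]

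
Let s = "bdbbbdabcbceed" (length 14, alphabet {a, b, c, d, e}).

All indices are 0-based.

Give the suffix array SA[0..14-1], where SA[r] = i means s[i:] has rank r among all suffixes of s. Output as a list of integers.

[6, 2, 3, 7, 9, 4, 0, 8, 10, 13, 5, 1, 12, 11]

rank→(start, suffix):
  0 → (6, 'abcbceed')
  1 → (2, 'bbbdabcbceed')
  2 → (3, 'bbdabcbceed')
  3 → (7, 'bcbceed')
  4 → (9, 'bceed')
  5 → (4, 'bdabcbceed')
  6 → (0, 'bdbbbdabcbceed')
  7 → (8, 'cbceed')
  8 → (10, 'ceed')
  9 → (13, 'd')
  10 → (5, 'dabcbceed')
  11 → (1, 'dbbbdabcbceed')
  12 → (12, 'ed')
  13 → (11, 'eed')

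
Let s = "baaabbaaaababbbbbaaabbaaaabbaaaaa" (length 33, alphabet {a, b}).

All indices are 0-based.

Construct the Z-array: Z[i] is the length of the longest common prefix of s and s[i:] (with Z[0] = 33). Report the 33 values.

Z[0]=33
i=1: outside box; Z[1]=0
i=2: outside box; Z[2]=0
i=3: outside box; Z[3]=0
i=4: outside box; Z[4]=1 scan→box=[4,5)
i=5: outside box; Z[5]=4 scan→box=[5,9)
i=6: min(r-i=3, Z[1]=0)=0; Z[6]=0
i=7: min(r-i=2, Z[2]=0)=0; Z[7]=0
i=8: min(r-i=1, Z[3]=0)=0; Z[8]=0
i=9: outside box; Z[9]=0
i=10: outside box; Z[10]=2 scan→box=[10,12)
i=11: min(r-i=1, Z[1]=0)=0; Z[11]=0
i=12: outside box; Z[12]=1 scan→box=[12,13)
i=13: outside box; Z[13]=1 scan→box=[13,14)
i=14: outside box; Z[14]=1 scan→box=[14,15)
i=15: outside box; Z[15]=1 scan→box=[15,16)
i=16: outside box; Z[16]=11 scan→box=[16,27)
i=17: min(r-i=10, Z[1]=0)=0; Z[17]=0
i=18: min(r-i=9, Z[2]=0)=0; Z[18]=0
i=19: min(r-i=8, Z[3]=0)=0; Z[19]=0
i=20: min(r-i=7, Z[4]=1)=1; Z[20]=1
i=21: min(r-i=6, Z[5]=4)=4; Z[21]=4
i=22: min(r-i=5, Z[6]=0)=0; Z[22]=0
i=23: min(r-i=4, Z[7]=0)=0; Z[23]=0
i=24: min(r-i=3, Z[8]=0)=0; Z[24]=0
i=25: min(r-i=2, Z[9]=0)=0; Z[25]=0
i=26: min(r-i=1, Z[10]=2)=1; Z[26]=1
i=27: outside box; Z[27]=4 scan→box=[27,31)
i=28: min(r-i=3, Z[1]=0)=0; Z[28]=0
i=29: min(r-i=2, Z[2]=0)=0; Z[29]=0
i=30: min(r-i=1, Z[3]=0)=0; Z[30]=0
i=31: outside box; Z[31]=0
i=32: outside box; Z[32]=0

[33, 0, 0, 0, 1, 4, 0, 0, 0, 0, 2, 0, 1, 1, 1, 1, 11, 0, 0, 0, 1, 4, 0, 0, 0, 0, 1, 4, 0, 0, 0, 0, 0]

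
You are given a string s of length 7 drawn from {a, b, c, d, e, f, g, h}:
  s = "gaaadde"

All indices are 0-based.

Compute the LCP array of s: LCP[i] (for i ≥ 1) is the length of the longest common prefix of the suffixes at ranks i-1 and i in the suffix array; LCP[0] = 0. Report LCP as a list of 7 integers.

[0, 2, 1, 0, 1, 0, 0]

rank | idx | suffix
   0 |   1 | aaadde
   1 |   2 | aadde
   2 |   3 | adde
   3 |   4 | dde
   4 |   5 | de
   5 |   6 | e
   6 |   0 | gaaadde

SA = [1, 2, 3, 4, 5, 6, 0]
i: (SA[i-1],SA[i]) lcp shared
  1: (1,2) 2 'aa'
  2: (2,3) 1 'a'
  3: (3,4) 0 ''
  4: (4,5) 1 'd'
  5: (5,6) 0 ''
  6: (6,0) 0 ''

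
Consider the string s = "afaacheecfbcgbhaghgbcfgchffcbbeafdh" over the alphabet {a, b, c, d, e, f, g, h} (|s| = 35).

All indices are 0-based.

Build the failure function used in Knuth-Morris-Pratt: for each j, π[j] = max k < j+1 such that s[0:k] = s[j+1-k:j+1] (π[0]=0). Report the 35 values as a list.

π[0] = 0
j=1 s[j]='f': π[1]=0 (border '')
j=2 s[j]='a': π[2]=1 (border 'a')
j=3 s[j]='a': k: 1→0; π[3]=1 (border 'a')
j=4 s[j]='c': k: 1→0; π[4]=0 (border '')
j=5 s[j]='h': π[5]=0 (border '')
j=6 s[j]='e': π[6]=0 (border '')
j=7 s[j]='e': π[7]=0 (border '')
j=8 s[j]='c': π[8]=0 (border '')
j=9 s[j]='f': π[9]=0 (border '')
j=10 s[j]='b': π[10]=0 (border '')
j=11 s[j]='c': π[11]=0 (border '')
j=12 s[j]='g': π[12]=0 (border '')
j=13 s[j]='b': π[13]=0 (border '')
j=14 s[j]='h': π[14]=0 (border '')
j=15 s[j]='a': π[15]=1 (border 'a')
j=16 s[j]='g': k: 1→0; π[16]=0 (border '')
j=17 s[j]='h': π[17]=0 (border '')
j=18 s[j]='g': π[18]=0 (border '')
j=19 s[j]='b': π[19]=0 (border '')
j=20 s[j]='c': π[20]=0 (border '')
j=21 s[j]='f': π[21]=0 (border '')
j=22 s[j]='g': π[22]=0 (border '')
j=23 s[j]='c': π[23]=0 (border '')
j=24 s[j]='h': π[24]=0 (border '')
j=25 s[j]='f': π[25]=0 (border '')
j=26 s[j]='f': π[26]=0 (border '')
j=27 s[j]='c': π[27]=0 (border '')
j=28 s[j]='b': π[28]=0 (border '')
j=29 s[j]='b': π[29]=0 (border '')
j=30 s[j]='e': π[30]=0 (border '')
j=31 s[j]='a': π[31]=1 (border 'a')
j=32 s[j]='f': π[32]=2 (border 'af')
j=33 s[j]='d': k: 2→0; π[33]=0 (border '')
j=34 s[j]='h': π[34]=0 (border '')

[0, 0, 1, 1, 0, 0, 0, 0, 0, 0, 0, 0, 0, 0, 0, 1, 0, 0, 0, 0, 0, 0, 0, 0, 0, 0, 0, 0, 0, 0, 0, 1, 2, 0, 0]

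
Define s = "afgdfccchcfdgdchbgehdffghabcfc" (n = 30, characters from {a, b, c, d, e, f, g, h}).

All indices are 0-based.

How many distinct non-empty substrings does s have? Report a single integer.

436

sorted suffixes:
  #0 SA[0]=25  'abcfc'
  #1 SA[1]=0  'afgdfccchcfdgdchbgehdffghabcfc'
  #2 SA[2]=26  'bcfc'
  #3 SA[3]=16  'bgehdffghabcfc'
  #4 SA[4]=29  'c'
  #5 SA[5]=5  'ccchcfdgdchbgehdffghabcfc'
  #6 SA[6]=6  'cchcfdgdchbgehdffghabcfc'
  #7 SA[7]=27  'cfc'
  #8 SA[8]=9  'cfdgdchbgehdffghabcfc'
  #9 SA[9]=14  'chbgehdffghabcfc'
  #10 SA[10]=7  'chcfdgdchbgehdffghabcfc'
  #11 SA[11]=13  'dchbgehdffghabcfc'
  #12 SA[12]=3  'dfccchcfdgdchbgehdffghabcfc'
  #13 SA[13]=20  'dffghabcfc'
  #14 SA[14]=11  'dgdchbgehdffghabcfc'
  #15 SA[15]=18  'ehdffghabcfc'
  #16 SA[16]=28  'fc'
  #17 SA[17]=4  'fccchcfdgdchbgehdffghabcfc'
  #18 SA[18]=10  'fdgdchbgehdffghabcfc'
  #19 SA[19]=21  'ffghabcfc'
  #20 SA[20]=1  'fgdfccchcfdgdchbgehdffghabcfc'
  #21 SA[21]=22  'fghabcfc'
  #22 SA[22]=12  'gdchbgehdffghabcfc'
  #23 SA[23]=2  'gdfccchcfdgdchbgehdffghabcfc'
  #24 SA[24]=17  'gehdffghabcfc'
  #25 SA[25]=23  'ghabcfc'
  #26 SA[26]=24  'habcfc'
  #27 SA[27]=15  'hbgehdffghabcfc'
  #28 SA[28]=8  'hcfdgdchbgehdffghabcfc'
  #29 SA[29]=19  'hdffghabcfc'

SA = [25, 0, 26, 16, 29, 5, 6, 27, 9, 14, 7, 13, 3, 20, 11, 18, 28, 4, 10, 21, 1, 22, 12, 2, 17, 23, 24, 15, 8, 19]
rank  pair      lcp
   1  s[25:],s[0:]  1  'a'
   2  s[0:],s[26:]  0  ''
   3  s[26:],s[16:]  1  'b'
   4  s[16:],s[29:]  0  ''
   5  s[29:],s[5:]  1  'c'
   6  s[5:],s[6:]  2  'cc'
   7  s[6:],s[27:]  1  'c'
   8  s[27:],s[9:]  2  'cf'
   9  s[9:],s[14:]  1  'c'
  10  s[14:],s[7:]  2  'ch'
  11  s[7:],s[13:]  0  ''
  12  s[13:],s[3:]  1  'd'
  13  s[3:],s[20:]  2  'df'
  14  s[20:],s[11:]  1  'd'
  15  s[11:],s[18:]  0  ''
  16  s[18:],s[28:]  0  ''
  17  s[28:],s[4:]  2  'fc'
  18  s[4:],s[10:]  1  'f'
  19  s[10:],s[21:]  1  'f'
  20  s[21:],s[1:]  1  'f'
  21  s[1:],s[22:]  2  'fg'
  22  s[22:],s[12:]  0  ''
  23  s[12:],s[2:]  2  'gd'
  24  s[2:],s[17:]  1  'g'
  25  s[17:],s[23:]  1  'g'
  26  s[23:],s[24:]  0  ''
  27  s[24:],s[15:]  1  'h'
  28  s[15:],s[8:]  1  'h'
  29  s[8:],s[19:]  1  'h'

n(n+1)/2 = 30·31/2 = 465
Σ LCP = 0 + 1 + 0 + 1 + 0 + 1 + 2 + 1 + 2 + 1 + 2 + 0 + 1 + 2 + 1 + 0 + 0 + 2 + 1 + 1 + 1 + 2 + 0 + 2 + 1 + 1 + 0 + 1 + 1 + 1 = 29
distinct = 465 − 29 = 436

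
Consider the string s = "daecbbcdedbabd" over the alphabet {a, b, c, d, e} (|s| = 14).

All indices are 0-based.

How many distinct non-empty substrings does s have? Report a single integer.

96

rank | idx | suffix
   0 |  11 | abd
   1 |   1 | aecbbcdedbabd
   2 |  10 | babd
   3 |   4 | bbcdedbabd
   4 |   5 | bcdedbabd
   5 |  12 | bd
   6 |   3 | cbbcdedbabd
   7 |   6 | cdedbabd
   8 |  13 | d
   9 |   0 | daecbbcdedbabd
  10 |   9 | dbabd
  11 |   7 | dedbabd
  12 |   2 | ecbbcdedbabd
  13 |   8 | edbabd

SA = [11, 1, 10, 4, 5, 12, 3, 6, 13, 0, 9, 7, 2, 8]
[i] adj suffixes → lcp
  [1] 11/1 → 1 ('a')
  [2] 1/10 → 0 ('')
  [3] 10/4 → 1 ('b')
  [4] 4/5 → 1 ('b')
  [5] 5/12 → 1 ('b')
  [6] 12/3 → 0 ('')
  [7] 3/6 → 1 ('c')
  [8] 6/13 → 0 ('')
  [9] 13/0 → 1 ('d')
  [10] 0/9 → 1 ('d')
  [11] 9/7 → 1 ('d')
  [12] 7/2 → 0 ('')
  [13] 2/8 → 1 ('e')

n(n+1)/2 = 14·15/2 = 105
Σ LCP = 0 + 1 + 0 + 1 + 1 + 1 + 0 + 1 + 0 + 1 + 1 + 1 + 0 + 1 = 9
distinct = 105 − 9 = 96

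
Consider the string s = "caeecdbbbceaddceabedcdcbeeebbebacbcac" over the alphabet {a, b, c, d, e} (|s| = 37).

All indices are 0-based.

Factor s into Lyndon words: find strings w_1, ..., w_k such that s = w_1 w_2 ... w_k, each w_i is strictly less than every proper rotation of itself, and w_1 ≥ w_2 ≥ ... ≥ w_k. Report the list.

["c", "aeecdbbbce", "addce", "abedcdcbeeebbebacbcac"]

emit factor 1: 'c' (i=0, period=1)
emit factor 2: 'aeecdbbbce' (i=1, period=10)
emit factor 3: 'addce' (i=11, period=5)
emit factor 4: 'abedcdcbeeebbebacbcac' (i=16, period=21)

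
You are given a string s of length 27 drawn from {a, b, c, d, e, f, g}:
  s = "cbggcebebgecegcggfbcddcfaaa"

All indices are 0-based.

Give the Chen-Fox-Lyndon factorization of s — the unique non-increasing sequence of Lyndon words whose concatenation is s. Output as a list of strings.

emit factor 1: 'c' (i=0, period=1)
emit factor 2: 'bggce' (i=1, period=5)
emit factor 3: 'bebgecegcggf' (i=6, period=12)
emit factor 4: 'bcddcf' (i=18, period=6)
emit factor 5: 'a' (i=24, period=1)
emit factor 6: 'a' (i=25, period=1)
emit factor 7: 'a' (i=26, period=1)

["c", "bggce", "bebgecegcggf", "bcddcf", "a", "a", "a"]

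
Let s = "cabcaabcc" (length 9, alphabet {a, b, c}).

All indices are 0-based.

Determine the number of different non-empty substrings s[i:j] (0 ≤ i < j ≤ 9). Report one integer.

35

rank | idx | suffix
   0 |   4 | aabcc
   1 |   1 | abcaabcc
   2 |   5 | abcc
   3 |   2 | bcaabcc
   4 |   6 | bcc
   5 |   8 | c
   6 |   3 | caabcc
   7 |   0 | cabcaabcc
   8 |   7 | cc

SA = [4, 1, 5, 2, 6, 8, 3, 0, 7]
[i] adj suffixes → lcp
  [1] 4/1 → 1 ('a')
  [2] 1/5 → 3 ('abc')
  [3] 5/2 → 0 ('')
  [4] 2/6 → 2 ('bc')
  [5] 6/8 → 0 ('')
  [6] 8/3 → 1 ('c')
  [7] 3/0 → 2 ('ca')
  [8] 0/7 → 1 ('c')

n(n+1)/2 = 9·10/2 = 45
Σ LCP = 0 + 1 + 3 + 0 + 2 + 0 + 1 + 2 + 1 = 10
distinct = 45 − 10 = 35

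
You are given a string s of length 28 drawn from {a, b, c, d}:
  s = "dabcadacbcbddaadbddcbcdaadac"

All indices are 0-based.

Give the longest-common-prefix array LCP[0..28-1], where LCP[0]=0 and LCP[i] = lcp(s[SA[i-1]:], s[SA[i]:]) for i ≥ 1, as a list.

[0, 3, 1, 1, 2, 1, 4, 2, 0, 2, 2, 1, 3, 0, 1, 1, 3, 2, 1, 0, 4, 2, 2, 3, 1, 1, 1, 2]

rank | idx | suffix
   0 |  23 | aadac
   1 |  13 | aadbddcbcdaadac
   2 |   1 | abcadacbcbddaadbddcbcdaadac
   3 |  26 | ac
   4 |   6 | acbcbddaadbddcbcdaadac
   5 |  24 | adac
   6 |   4 | adacbcbddaadbddcbcdaadac
   7 |  14 | adbddcbcdaadac
   8 |   2 | bcadacbcbddaadbddcbcdaadac
   9 |   8 | bcbddaadbddcbcdaadac
  10 |  20 | bcdaadac
  11 |  10 | bddaadbddcbcdaadac
  12 |  16 | bddcbcdaadac
  13 |  27 | c
  14 |   3 | cadacbcbddaadbddcbcdaadac
  15 |   7 | cbcbddaadbddcbcdaadac
  16 |  19 | cbcdaadac
  17 |   9 | cbddaadbddcbcdaadac
  18 |  21 | cdaadac
  19 |  22 | daadac
  20 |  12 | daadbddcbcdaadac
  21 |   0 | dabcadacbcbddaadbddcbcdaadac
  22 |  25 | dac
  23 |   5 | dacbcbddaadbddcbcdaadac
  24 |  15 | dbddcbcdaadac
  25 |  18 | dcbcdaadac
  26 |  11 | ddaadbddcbcdaadac
  27 |  17 | ddcbcdaadac

SA = [23, 13, 1, 26, 6, 24, 4, 14, 2, 8, 20, 10, 16, 27, 3, 7, 19, 9, 21, 22, 12, 0, 25, 5, 15, 18, 11, 17]
i: (SA[i-1],SA[i]) lcp shared
  1: (23,13) 3 'aad'
  2: (13,1) 1 'a'
  3: (1,26) 1 'a'
  4: (26,6) 2 'ac'
  5: (6,24) 1 'a'
  6: (24,4) 4 'adac'
  7: (4,14) 2 'ad'
  8: (14,2) 0 ''
  9: (2,8) 2 'bc'
  10: (8,20) 2 'bc'
  11: (20,10) 1 'b'
  12: (10,16) 3 'bdd'
  13: (16,27) 0 ''
  14: (27,3) 1 'c'
  15: (3,7) 1 'c'
  16: (7,19) 3 'cbc'
  17: (19,9) 2 'cb'
  18: (9,21) 1 'c'
  19: (21,22) 0 ''
  20: (22,12) 4 'daad'
  21: (12,0) 2 'da'
  22: (0,25) 2 'da'
  23: (25,5) 3 'dac'
  24: (5,15) 1 'd'
  25: (15,18) 1 'd'
  26: (18,11) 1 'd'
  27: (11,17) 2 'dd'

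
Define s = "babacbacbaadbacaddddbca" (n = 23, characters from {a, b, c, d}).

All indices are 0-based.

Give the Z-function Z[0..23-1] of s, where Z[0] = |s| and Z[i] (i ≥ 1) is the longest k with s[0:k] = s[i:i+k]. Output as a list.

[23, 0, 2, 0, 0, 2, 0, 0, 2, 0, 0, 0, 2, 0, 0, 0, 0, 0, 0, 0, 1, 0, 0]

Z[0]=23
i=1: fresh scan; Z[1]=0
i=2: fresh scan; Z[2]=2 scan→box=[2,4)
i=3: min(r-i=1, Z[1]=0)=0; Z[3]=0
i=4: fresh scan; Z[4]=0
i=5: fresh scan; Z[5]=2 scan→box=[5,7)
i=6: min(r-i=1, Z[1]=0)=0; Z[6]=0
i=7: fresh scan; Z[7]=0
i=8: fresh scan; Z[8]=2 scan→box=[8,10)
i=9: min(r-i=1, Z[1]=0)=0; Z[9]=0
i=10: fresh scan; Z[10]=0
i=11: fresh scan; Z[11]=0
i=12: fresh scan; Z[12]=2 scan→box=[12,14)
i=13: min(r-i=1, Z[1]=0)=0; Z[13]=0
i=14: fresh scan; Z[14]=0
i=15: fresh scan; Z[15]=0
i=16: fresh scan; Z[16]=0
i=17: fresh scan; Z[17]=0
i=18: fresh scan; Z[18]=0
i=19: fresh scan; Z[19]=0
i=20: fresh scan; Z[20]=1 scan→box=[20,21)
i=21: fresh scan; Z[21]=0
i=22: fresh scan; Z[22]=0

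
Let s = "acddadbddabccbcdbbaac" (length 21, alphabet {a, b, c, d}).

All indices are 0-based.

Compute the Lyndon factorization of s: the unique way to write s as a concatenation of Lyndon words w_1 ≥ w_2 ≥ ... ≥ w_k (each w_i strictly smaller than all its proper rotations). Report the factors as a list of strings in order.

emit factor 1: 'acddadbdd' (i=0, period=9)
emit factor 2: 'abccbcdbb' (i=9, period=9)
emit factor 3: 'aac' (i=18, period=3)

["acddadbdd", "abccbcdbb", "aac"]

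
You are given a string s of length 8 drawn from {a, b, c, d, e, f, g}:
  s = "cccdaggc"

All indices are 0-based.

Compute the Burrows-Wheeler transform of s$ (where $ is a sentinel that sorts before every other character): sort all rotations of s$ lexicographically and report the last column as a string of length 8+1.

cdg$cccga

rank  rotation   last
    0  $cccdaggc  c
    1  aggc$cccd  d
    2  c$cccdagg  g
    3  cccdaggc$  $
    4  ccdaggc$c  c
    5  cdaggc$cc  c
    6  daggc$ccc  c
    7  gc$cccdag  g
    8  ggc$cccda  a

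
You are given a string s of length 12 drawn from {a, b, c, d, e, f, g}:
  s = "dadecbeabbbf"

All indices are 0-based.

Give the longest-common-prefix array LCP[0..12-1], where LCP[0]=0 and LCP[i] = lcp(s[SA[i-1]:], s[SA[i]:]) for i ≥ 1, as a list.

[0, 1, 0, 2, 1, 1, 0, 0, 1, 0, 1, 0]

rank | idx | suffix
   0 |   7 | abbbf
   1 |   1 | adecbeabbbf
   2 |   8 | bbbf
   3 |   9 | bbf
   4 |   5 | beabbbf
   5 |  10 | bf
   6 |   4 | cbeabbbf
   7 |   0 | dadecbeabbbf
   8 |   2 | decbeabbbf
   9 |   6 | eabbbf
  10 |   3 | ecbeabbbf
  11 |  11 | f

SA = [7, 1, 8, 9, 5, 10, 4, 0, 2, 6, 3, 11]
rank  pair      lcp
   1  s[7:],s[1:]  1  'a'
   2  s[1:],s[8:]  0  ''
   3  s[8:],s[9:]  2  'bb'
   4  s[9:],s[5:]  1  'b'
   5  s[5:],s[10:]  1  'b'
   6  s[10:],s[4:]  0  ''
   7  s[4:],s[0:]  0  ''
   8  s[0:],s[2:]  1  'd'
   9  s[2:],s[6:]  0  ''
  10  s[6:],s[3:]  1  'e'
  11  s[3:],s[11:]  0  ''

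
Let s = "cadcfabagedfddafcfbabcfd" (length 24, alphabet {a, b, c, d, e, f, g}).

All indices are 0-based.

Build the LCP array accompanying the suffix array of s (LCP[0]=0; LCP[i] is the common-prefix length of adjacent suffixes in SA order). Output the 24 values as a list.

rank | idx | suffix
   0 |   5 | abagedfddafcfbabcfd
   1 |  19 | abcfd
   2 |   1 | adcfabagedfddafcfbabcfd
   3 |  14 | afcfbabcfd
   4 |   7 | agedfddafcfbabcfd
   5 |  18 | babcfd
   6 |   6 | bagedfddafcfbabcfd
   7 |  20 | bcfd
   8 |   0 | cadcfabagedfddafcfbabcfd
   9 |   3 | cfabagedfddafcfbabcfd
  10 |  16 | cfbabcfd
  11 |  21 | cfd
  12 |  23 | d
  13 |  13 | dafcfbabcfd
  14 |   2 | dcfabagedfddafcfbabcfd
  15 |  12 | ddafcfbabcfd
  16 |  10 | dfddafcfbabcfd
  17 |   9 | edfddafcfbabcfd
  18 |   4 | fabagedfddafcfbabcfd
  19 |  17 | fbabcfd
  20 |  15 | fcfbabcfd
  21 |  22 | fd
  22 |  11 | fddafcfbabcfd
  23 |   8 | gedfddafcfbabcfd

SA = [5, 19, 1, 14, 7, 18, 6, 20, 0, 3, 16, 21, 23, 13, 2, 12, 10, 9, 4, 17, 15, 22, 11, 8]
[i] adj suffixes → lcp
  [1] 5/19 → 2 ('ab')
  [2] 19/1 → 1 ('a')
  [3] 1/14 → 1 ('a')
  [4] 14/7 → 1 ('a')
  [5] 7/18 → 0 ('')
  [6] 18/6 → 2 ('ba')
  [7] 6/20 → 1 ('b')
  [8] 20/0 → 0 ('')
  [9] 0/3 → 1 ('c')
  [10] 3/16 → 2 ('cf')
  [11] 16/21 → 2 ('cf')
  [12] 21/23 → 0 ('')
  [13] 23/13 → 1 ('d')
  [14] 13/2 → 1 ('d')
  [15] 2/12 → 1 ('d')
  [16] 12/10 → 1 ('d')
  [17] 10/9 → 0 ('')
  [18] 9/4 → 0 ('')
  [19] 4/17 → 1 ('f')
  [20] 17/15 → 1 ('f')
  [21] 15/22 → 1 ('f')
  [22] 22/11 → 2 ('fd')
  [23] 11/8 → 0 ('')

[0, 2, 1, 1, 1, 0, 2, 1, 0, 1, 2, 2, 0, 1, 1, 1, 1, 0, 0, 1, 1, 1, 2, 0]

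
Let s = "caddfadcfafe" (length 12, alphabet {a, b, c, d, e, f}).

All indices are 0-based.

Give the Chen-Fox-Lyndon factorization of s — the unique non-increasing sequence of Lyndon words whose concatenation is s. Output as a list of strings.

["c", "addf", "adcfafe"]

emit factor 1: 'c' (i=0, period=1)
emit factor 2: 'addf' (i=1, period=4)
emit factor 3: 'adcfafe' (i=5, period=7)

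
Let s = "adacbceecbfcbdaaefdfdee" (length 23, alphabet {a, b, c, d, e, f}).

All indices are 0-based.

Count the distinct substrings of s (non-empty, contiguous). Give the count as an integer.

rank | idx | suffix
   0 |  14 | aaefdfdee
   1 |   2 | acbceecbfcbdaaefdfdee
   2 |   0 | adacbceecbfcbdaaefdfdee
   3 |  15 | aefdfdee
   4 |   4 | bceecbfcbdaaefdfdee
   5 |  12 | bdaaefdfdee
   6 |   9 | bfcbdaaefdfdee
   7 |   3 | cbceecbfcbdaaefdfdee
   8 |  11 | cbdaaefdfdee
   9 |   8 | cbfcbdaaefdfdee
  10 |   5 | ceecbfcbdaaefdfdee
  11 |  13 | daaefdfdee
  12 |   1 | dacbceecbfcbdaaefdfdee
  13 |  20 | dee
  14 |  18 | dfdee
  15 |  22 | e
  16 |   7 | ecbfcbdaaefdfdee
  17 |  21 | ee
  18 |   6 | eecbfcbdaaefdfdee
  19 |  16 | efdfdee
  20 |  10 | fcbdaaefdfdee
  21 |  19 | fdee
  22 |  17 | fdfdee

SA = [14, 2, 0, 15, 4, 12, 9, 3, 11, 8, 5, 13, 1, 20, 18, 22, 7, 21, 6, 16, 10, 19, 17]
[i] adj suffixes → lcp
  [1] 14/2 → 1 ('a')
  [2] 2/0 → 1 ('a')
  [3] 0/15 → 1 ('a')
  [4] 15/4 → 0 ('')
  [5] 4/12 → 1 ('b')
  [6] 12/9 → 1 ('b')
  [7] 9/3 → 0 ('')
  [8] 3/11 → 2 ('cb')
  [9] 11/8 → 2 ('cb')
  [10] 8/5 → 1 ('c')
  [11] 5/13 → 0 ('')
  [12] 13/1 → 2 ('da')
  [13] 1/20 → 1 ('d')
  [14] 20/18 → 1 ('d')
  [15] 18/22 → 0 ('')
  [16] 22/7 → 1 ('e')
  [17] 7/21 → 1 ('e')
  [18] 21/6 → 2 ('ee')
  [19] 6/16 → 1 ('e')
  [20] 16/10 → 0 ('')
  [21] 10/19 → 1 ('f')
  [22] 19/17 → 2 ('fd')

n(n+1)/2 = 23·24/2 = 276
Σ LCP = 0 + 1 + 1 + 1 + 0 + 1 + 1 + 0 + 2 + 2 + 1 + 0 + 2 + 1 + 1 + 0 + 1 + 1 + 2 + 1 + 0 + 1 + 2 = 22
distinct = 276 − 22 = 254

254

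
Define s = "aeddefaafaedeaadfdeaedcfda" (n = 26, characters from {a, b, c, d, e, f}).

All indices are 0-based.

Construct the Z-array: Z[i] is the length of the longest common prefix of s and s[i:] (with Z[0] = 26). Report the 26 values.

[26, 0, 0, 0, 0, 0, 1, 1, 0, 3, 0, 0, 0, 1, 1, 0, 0, 0, 0, 3, 0, 0, 0, 0, 0, 1]

Z[0]=26
i=1: fresh scan; Z[1]=0
i=2: fresh scan; Z[2]=0
i=3: fresh scan; Z[3]=0
i=4: fresh scan; Z[4]=0
i=5: fresh scan; Z[5]=0
i=6: fresh scan; Z[6]=1 grow→box=[6,7)
i=7: fresh scan; Z[7]=1 grow→box=[7,8)
i=8: fresh scan; Z[8]=0
i=9: fresh scan; Z[9]=3 grow→box=[9,12)
i=10: min(r-i=2, Z[1]=0)=0; Z[10]=0
i=11: min(r-i=1, Z[2]=0)=0; Z[11]=0
i=12: fresh scan; Z[12]=0
i=13: fresh scan; Z[13]=1 grow→box=[13,14)
i=14: fresh scan; Z[14]=1 grow→box=[14,15)
i=15: fresh scan; Z[15]=0
i=16: fresh scan; Z[16]=0
i=17: fresh scan; Z[17]=0
i=18: fresh scan; Z[18]=0
i=19: fresh scan; Z[19]=3 grow→box=[19,22)
i=20: min(r-i=2, Z[1]=0)=0; Z[20]=0
i=21: min(r-i=1, Z[2]=0)=0; Z[21]=0
i=22: fresh scan; Z[22]=0
i=23: fresh scan; Z[23]=0
i=24: fresh scan; Z[24]=0
i=25: fresh scan; Z[25]=1 grow→box=[25,26)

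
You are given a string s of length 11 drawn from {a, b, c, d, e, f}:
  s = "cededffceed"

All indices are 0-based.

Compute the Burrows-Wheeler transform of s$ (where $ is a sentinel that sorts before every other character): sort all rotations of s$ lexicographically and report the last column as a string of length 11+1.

d$feeeecdcfd

rank  rotation      last
    0  $cededffceed  d
    1  cededffceed$  $
    2  ceed$cededff  f
    3  d$cededffcee  e
    4  dedffceed$ce  e
    5  dffceed$cede  e
    6  ed$cededffce  e
    7  ededffceed$c  c
    8  edffceed$ced  d
    9  eed$cededffc  c
   10  fceed$cededf  f
   11  ffceed$ceded  d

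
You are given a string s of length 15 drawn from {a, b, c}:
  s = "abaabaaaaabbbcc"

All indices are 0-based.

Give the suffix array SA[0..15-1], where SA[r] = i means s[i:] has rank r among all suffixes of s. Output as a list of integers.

[5, 6, 7, 2, 8, 3, 0, 9, 4, 1, 10, 11, 12, 14, 13]

rank | idx | suffix
   0 |   5 | aaaaabbbcc
   1 |   6 | aaaabbbcc
   2 |   7 | aaabbbcc
   3 |   2 | aabaaaaabbbcc
   4 |   8 | aabbbcc
   5 |   3 | abaaaaabbbcc
   6 |   0 | abaabaaaaabbbcc
   7 |   9 | abbbcc
   8 |   4 | baaaaabbbcc
   9 |   1 | baabaaaaabbbcc
  10 |  10 | bbbcc
  11 |  11 | bbcc
  12 |  12 | bcc
  13 |  14 | c
  14 |  13 | cc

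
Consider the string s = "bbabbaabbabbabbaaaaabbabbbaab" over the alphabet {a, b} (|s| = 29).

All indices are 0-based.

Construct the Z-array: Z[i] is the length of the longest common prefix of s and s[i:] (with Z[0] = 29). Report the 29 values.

[29, 1, 0, 3, 1, 0, 0, 6, 1, 0, 7, 1, 0, 3, 1, 0, 0, 0, 0, 0, 5, 1, 0, 2, 3, 1, 0, 0, 1]

Z[0]=29
i=1: i≥r, start 0; Z[1]=1 scan→box=[1,2)
i=2: i≥r, start 0; Z[2]=0
i=3: i≥r, start 0; Z[3]=3 scan→box=[3,6)
i=4: min(r-i=2, Z[1]=1)=1; Z[4]=1
i=5: min(r-i=1, Z[2]=0)=0; Z[5]=0
i=6: i≥r, start 0; Z[6]=0
i=7: i≥r, start 0; Z[7]=6 scan→box=[7,13)
i=8: min(r-i=5, Z[1]=1)=1; Z[8]=1
i=9: min(r-i=4, Z[2]=0)=0; Z[9]=0
i=10: min(r-i=3, Z[3]=3)=3; Z[10]=7 scan→box=[10,17)
i=11: min(r-i=6, Z[1]=1)=1; Z[11]=1
i=12: min(r-i=5, Z[2]=0)=0; Z[12]=0
i=13: min(r-i=4, Z[3]=3)=3; Z[13]=3
i=14: min(r-i=3, Z[4]=1)=1; Z[14]=1
i=15: min(r-i=2, Z[5]=0)=0; Z[15]=0
i=16: min(r-i=1, Z[6]=0)=0; Z[16]=0
i=17: i≥r, start 0; Z[17]=0
i=18: i≥r, start 0; Z[18]=0
i=19: i≥r, start 0; Z[19]=0
i=20: i≥r, start 0; Z[20]=5 scan→box=[20,25)
i=21: min(r-i=4, Z[1]=1)=1; Z[21]=1
i=22: min(r-i=3, Z[2]=0)=0; Z[22]=0
i=23: min(r-i=2, Z[3]=3)=2; Z[23]=2
i=24: min(r-i=1, Z[4]=1)=1; Z[24]=3 scan→box=[24,27)
i=25: min(r-i=2, Z[1]=1)=1; Z[25]=1
i=26: min(r-i=1, Z[2]=0)=0; Z[26]=0
i=27: i≥r, start 0; Z[27]=0
i=28: i≥r, start 0; Z[28]=1 scan→box=[28,29)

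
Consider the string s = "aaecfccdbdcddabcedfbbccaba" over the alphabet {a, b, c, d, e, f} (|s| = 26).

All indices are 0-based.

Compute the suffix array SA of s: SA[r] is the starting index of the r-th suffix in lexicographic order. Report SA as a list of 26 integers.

sorted suffixes:
  #0 SA[0]=25  'a'
  #1 SA[1]=0  'aaecfccdbdcddabcedfbbccaba'
  #2 SA[2]=23  'aba'
  #3 SA[3]=13  'abcedfbbccaba'
  #4 SA[4]=1  'aecfccdbdcddabcedfbbccaba'
  #5 SA[5]=24  'ba'
  #6 SA[6]=19  'bbccaba'
  #7 SA[7]=20  'bccaba'
  #8 SA[8]=14  'bcedfbbccaba'
  #9 SA[9]=8  'bdcddabcedfbbccaba'
  #10 SA[10]=22  'caba'
  #11 SA[11]=21  'ccaba'
  #12 SA[12]=5  'ccdbdcddabcedfbbccaba'
  #13 SA[13]=6  'cdbdcddabcedfbbccaba'
  #14 SA[14]=10  'cddabcedfbbccaba'
  #15 SA[15]=15  'cedfbbccaba'
  #16 SA[16]=3  'cfccdbdcddabcedfbbccaba'
  #17 SA[17]=12  'dabcedfbbccaba'
  #18 SA[18]=7  'dbdcddabcedfbbccaba'
  #19 SA[19]=9  'dcddabcedfbbccaba'
  #20 SA[20]=11  'ddabcedfbbccaba'
  #21 SA[21]=17  'dfbbccaba'
  #22 SA[22]=2  'ecfccdbdcddabcedfbbccaba'
  #23 SA[23]=16  'edfbbccaba'
  #24 SA[24]=18  'fbbccaba'
  #25 SA[25]=4  'fccdbdcddabcedfbbccaba'

[25, 0, 23, 13, 1, 24, 19, 20, 14, 8, 22, 21, 5, 6, 10, 15, 3, 12, 7, 9, 11, 17, 2, 16, 18, 4]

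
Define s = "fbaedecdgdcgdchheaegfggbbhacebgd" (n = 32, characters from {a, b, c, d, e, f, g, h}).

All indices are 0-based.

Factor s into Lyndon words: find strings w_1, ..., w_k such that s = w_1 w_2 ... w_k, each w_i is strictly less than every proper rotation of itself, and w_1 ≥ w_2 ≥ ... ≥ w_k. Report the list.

emit factor 1: 'f' (i=0, period=1)
emit factor 2: 'b' (i=1, period=1)
emit factor 3: 'aedecdgdcgdchheaegfggbbh' (i=2, period=24)
emit factor 4: 'acebgd' (i=26, period=6)

["f", "b", "aedecdgdcgdchheaegfggbbh", "acebgd"]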